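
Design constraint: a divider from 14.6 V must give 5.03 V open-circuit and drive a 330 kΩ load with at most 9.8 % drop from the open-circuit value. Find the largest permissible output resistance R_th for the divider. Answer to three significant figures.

R_th ≤ 35.9 kΩ

Loading drop = R_th/(R_th + R_L) ≤ 0.0980, so R_th ≤ R_L · ε/(1−ε) = 330 kΩ × 0.0980/0.9020 = 35.9 kΩ.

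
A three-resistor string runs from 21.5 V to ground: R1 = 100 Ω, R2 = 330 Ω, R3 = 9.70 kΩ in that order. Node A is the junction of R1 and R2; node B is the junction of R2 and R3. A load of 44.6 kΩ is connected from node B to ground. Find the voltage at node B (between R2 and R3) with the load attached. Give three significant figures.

V ≈ 20.4 V

At node B, R3 is in parallel with the load: R3‖R_L = 7967 Ω.
Below node A the resistance is R2 + (R3‖R_L) = 8297 Ω, so V_A = 21.5 × 8297/8397 = 21.24 V.
Then V_B = V_A × (R3‖R_L)/(R2 + R3‖R_L) = 21.24 × 7967/8297 = 20.4 V.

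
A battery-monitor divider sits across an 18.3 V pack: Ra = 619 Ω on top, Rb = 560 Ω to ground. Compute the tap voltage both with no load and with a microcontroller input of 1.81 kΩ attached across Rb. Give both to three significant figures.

Unloaded: 8.69 V; loaded: 7.48 V

Open-circuit: V = 18.3 × 560/(619 + 560) = 8.69 V.
With the load, Rb becomes Rb‖R_L = 427.7 Ω, so V = 18.3 × 427.7/1047 = 7.48 V.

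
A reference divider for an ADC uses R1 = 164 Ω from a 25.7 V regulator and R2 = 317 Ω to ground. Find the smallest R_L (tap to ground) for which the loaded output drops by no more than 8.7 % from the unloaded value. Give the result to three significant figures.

Output resistance R_th = R1‖R2 = (164 × 317)/481.0 = 108.1 Ω.
The fractional drop is R_th/(R_th + R_L); requiring this ≤ 0.0870 gives R_L ≥ R_th(1/0.0870 − 1) = 108.1 × 10.49 = 1.13 kΩ.

R_L(min) ≈ 1.13 kΩ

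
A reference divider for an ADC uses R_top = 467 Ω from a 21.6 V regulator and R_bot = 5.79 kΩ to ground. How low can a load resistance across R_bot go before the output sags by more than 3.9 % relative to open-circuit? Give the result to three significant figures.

Output resistance R_th = R_top‖R_bot = (467 × 5790)/6257 = 432.1 Ω.
The fractional drop is R_th/(R_th + R_L); requiring this ≤ 0.0390 gives R_L ≥ R_th(1/0.0390 − 1) = 432.1 × 24.64 = 10.6 kΩ.

R_L(min) ≈ 10.6 kΩ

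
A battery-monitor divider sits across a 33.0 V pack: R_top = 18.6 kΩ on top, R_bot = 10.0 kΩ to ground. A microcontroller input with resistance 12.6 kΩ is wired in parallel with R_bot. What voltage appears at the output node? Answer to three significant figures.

V_out ≈ 7.61 V

The load sits in parallel with R_bot: R_bot‖R_L = (10.0 × 12.6) / (10.0 + 12.6) = 5.575 kΩ.
V_out = 33.0 × 5.575 / (18.6 + 5.575) = 33.0 × 5.575/24.18 = 7.61 V.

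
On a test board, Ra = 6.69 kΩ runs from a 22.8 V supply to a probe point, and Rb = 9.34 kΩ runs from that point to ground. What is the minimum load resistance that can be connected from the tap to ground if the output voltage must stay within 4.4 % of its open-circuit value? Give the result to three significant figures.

R_L(min) ≈ 84.7 kΩ

Output resistance R_th = Ra‖Rb = (6.69 × 9.34)/16.03 = 3.898 kΩ.
The fractional drop is R_th/(R_th + R_L); requiring this ≤ 0.0440 gives R_L ≥ R_th(1/0.0440 − 1) = 3.898 × 21.73 = 84.7 kΩ.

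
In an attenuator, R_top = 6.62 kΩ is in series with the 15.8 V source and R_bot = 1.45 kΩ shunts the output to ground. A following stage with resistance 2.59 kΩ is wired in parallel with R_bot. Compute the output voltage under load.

V_out ≈ 1.95 V

The load sits in parallel with R_bot: R_bot‖R_L = (1.45 × 2.59) / (1.45 + 2.59) = 0.9296 kΩ.
V_out = 15.8 × 0.9296 / (6.62 + 0.9296) = 15.8 × 0.9296/7.550 = 1.95 V.
(Unloaded it would have been 2.84 V.)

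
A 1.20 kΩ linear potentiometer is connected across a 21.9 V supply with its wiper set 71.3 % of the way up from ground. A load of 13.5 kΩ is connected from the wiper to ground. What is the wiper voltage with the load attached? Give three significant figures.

The wiper splits the pot into (1−α)R = 344.4 Ω above and αR = 855.6 Ω below.
Lower section ‖ load = 804.6 Ω.
V_wiper = 21.9 × 804.6/(344.4 + 804.6) = 15.3 V.

V ≈ 15.3 V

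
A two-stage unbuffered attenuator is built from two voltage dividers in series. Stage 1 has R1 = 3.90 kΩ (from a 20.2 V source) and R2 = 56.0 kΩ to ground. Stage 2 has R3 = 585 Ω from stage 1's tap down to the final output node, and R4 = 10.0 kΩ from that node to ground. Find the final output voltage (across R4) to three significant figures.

V_out ≈ 13.3 V

Stage 2 presents R3+R4 = 10580 Ω as a load on stage 1's tap.
Stage 1's lower leg becomes R2‖(R3+R4) = 8902 Ω, so V_mid = 20.2 × 8902/12800 = 14.05 V.
Stage 2 is itself unloaded: V_out = V_mid × R4/(R3+R4) = 14.05 × 10000/10580 = 13.3 V.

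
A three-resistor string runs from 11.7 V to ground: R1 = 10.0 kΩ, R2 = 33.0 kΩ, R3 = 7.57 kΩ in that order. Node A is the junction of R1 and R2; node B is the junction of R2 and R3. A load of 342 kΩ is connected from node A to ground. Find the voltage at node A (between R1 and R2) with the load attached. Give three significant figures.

Below node A the series string R2+R3 = 40.57 kΩ sits in parallel with the 342 kΩ load: 36.27 kΩ.
V_A = 11.7 × 36.27/(10.0 + 36.27) = 9.17 V.

V ≈ 9.17 V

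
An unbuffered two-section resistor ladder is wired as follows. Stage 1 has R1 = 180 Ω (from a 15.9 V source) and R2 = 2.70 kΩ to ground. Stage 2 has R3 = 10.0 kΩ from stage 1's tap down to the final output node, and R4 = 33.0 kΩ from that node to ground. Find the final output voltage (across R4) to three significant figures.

Stage 2 presents R3+R4 = 43000 Ω as a load on stage 1's tap.
Stage 1's lower leg becomes R2‖(R3+R4) = 2540 Ω, so V_mid = 15.9 × 2540/2720 = 14.85 V.
Stage 2 is itself unloaded: V_out = V_mid × R4/(R3+R4) = 14.85 × 33000/43000 = 11.4 V.

V_out ≈ 11.4 V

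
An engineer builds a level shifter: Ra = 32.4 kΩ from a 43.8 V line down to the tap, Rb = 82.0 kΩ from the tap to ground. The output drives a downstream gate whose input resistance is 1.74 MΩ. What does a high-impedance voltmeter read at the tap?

The load sits in parallel with Rb: Rb‖R_L = (82.0 × 1740) / (82.0 + 1740) = 78.31 kΩ.
V_out = 43.8 × 78.31 / (32.4 + 78.31) = 43.8 × 78.31/110.7 = 31.0 V.
(Unloaded it would have been 31.4 V.)

V_out ≈ 31.0 V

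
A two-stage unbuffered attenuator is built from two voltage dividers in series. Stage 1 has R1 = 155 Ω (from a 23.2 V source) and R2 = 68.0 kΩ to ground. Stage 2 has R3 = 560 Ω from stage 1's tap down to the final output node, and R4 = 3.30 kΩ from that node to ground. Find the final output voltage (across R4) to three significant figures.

Stage 2 presents R3+R4 = 3860 Ω as a load on stage 1's tap.
Stage 1's lower leg becomes R2‖(R3+R4) = 3653 Ω, so V_mid = 23.2 × 3653/3808 = 22.26 V.
Stage 2 is itself unloaded: V_out = V_mid × R4/(R3+R4) = 22.26 × 3300/3860 = 19.0 V.

V_out ≈ 19.0 V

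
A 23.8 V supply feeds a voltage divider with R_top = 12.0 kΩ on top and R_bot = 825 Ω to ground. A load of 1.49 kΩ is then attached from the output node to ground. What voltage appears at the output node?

V_out ≈ 1.01 V

The load sits in parallel with R_bot: R_bot‖R_L = (825 × 1490) / (825 + 1490) = 531.0 Ω.
V_out = 23.8 × 531.0 / (12000 + 531.0) = 23.8 × 531.0/12530 = 1.01 V.
(Unloaded it would have been 1.53 V.)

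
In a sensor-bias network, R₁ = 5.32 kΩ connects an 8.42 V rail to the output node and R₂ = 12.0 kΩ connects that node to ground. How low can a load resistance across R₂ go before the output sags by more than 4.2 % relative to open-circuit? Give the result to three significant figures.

Output resistance R_th = R₁‖R₂ = (5.32 × 12.0)/17.32 = 3.686 kΩ.
The fractional drop is R_th/(R_th + R_L); requiring this ≤ 0.0420 gives R_L ≥ R_th(1/0.0420 − 1) = 3.686 × 22.81 = 84.1 kΩ.

R_L(min) ≈ 84.1 kΩ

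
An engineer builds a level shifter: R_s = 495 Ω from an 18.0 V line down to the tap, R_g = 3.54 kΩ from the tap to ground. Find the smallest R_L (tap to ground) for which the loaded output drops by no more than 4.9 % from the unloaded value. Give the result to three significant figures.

R_L(min) ≈ 8.43 kΩ

Output resistance R_th = R_s‖R_g = (495 × 3540)/4035 = 434.3 Ω.
The fractional drop is R_th/(R_th + R_L); requiring this ≤ 0.0490 gives R_L ≥ R_th(1/0.0490 − 1) = 434.3 × 19.41 = 8.43 kΩ.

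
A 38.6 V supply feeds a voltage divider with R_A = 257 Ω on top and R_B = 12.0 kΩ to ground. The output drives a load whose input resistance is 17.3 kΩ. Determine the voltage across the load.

The load sits in parallel with R_B: R_B‖R_L = (12000 × 17300) / (12000 + 17300) = 7085 Ω.
V_out = 38.6 × 7085 / (257 + 7085) = 38.6 × 7085/7342 = 37.2 V.
(Unloaded it would have been 37.8 V.)

V_out ≈ 37.2 V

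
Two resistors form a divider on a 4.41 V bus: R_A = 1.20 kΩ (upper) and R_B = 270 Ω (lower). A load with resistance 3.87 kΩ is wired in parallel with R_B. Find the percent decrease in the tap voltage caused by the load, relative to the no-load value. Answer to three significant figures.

5.39 %

The divider's output (Thévenin) resistance is R_A‖R_B = 220.4 Ω.
Fractional drop under load = R_th/(R_th + R_L) = 220.4 / (220.4 + 3870) = 0.05388.
So the output falls by 5.39 %.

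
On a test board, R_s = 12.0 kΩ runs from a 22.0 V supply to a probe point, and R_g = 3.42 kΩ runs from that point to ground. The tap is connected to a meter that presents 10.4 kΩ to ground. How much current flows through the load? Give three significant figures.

R_g‖R_L = 2.574 kΩ; V_out = 22.0 × 2.574/14.57 = 3.885 V.
I_L = V_out / R_L = 3.885 / 10.4 kΩ = 0.374 mA.

I_L ≈ 0.374 mA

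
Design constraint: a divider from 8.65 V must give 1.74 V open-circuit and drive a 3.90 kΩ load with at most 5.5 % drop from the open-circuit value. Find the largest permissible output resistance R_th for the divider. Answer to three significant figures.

Loading drop = R_th/(R_th + R_L) ≤ 0.0550, so R_th ≤ R_L · ε/(1−ε) = 3.90 kΩ × 0.0550/0.9450 = 227 Ω.

R_th ≤ 227 Ω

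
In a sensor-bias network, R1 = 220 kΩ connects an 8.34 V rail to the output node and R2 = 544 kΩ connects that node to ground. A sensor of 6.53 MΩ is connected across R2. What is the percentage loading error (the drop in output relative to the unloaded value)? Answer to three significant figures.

The divider's output (Thévenin) resistance is R1‖R2 = 156.6 kΩ.
Fractional drop under load = R_th/(R_th + R_L) = 156.6 / (156.6 + 6530) = 0.02343.
So the output falls by 2.34 %.

2.34 %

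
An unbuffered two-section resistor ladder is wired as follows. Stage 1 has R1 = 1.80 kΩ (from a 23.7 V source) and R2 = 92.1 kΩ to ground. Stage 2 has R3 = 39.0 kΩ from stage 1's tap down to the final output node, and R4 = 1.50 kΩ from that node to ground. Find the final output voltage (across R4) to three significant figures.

Stage 2 presents R3+R4 = 40.50 kΩ as a load on stage 1's tap.
Stage 1's lower leg becomes R2‖(R3+R4) = 28.13 kΩ, so V_mid = 23.7 × 28.13/29.93 = 22.27 V.
Stage 2 is itself unloaded: V_out = V_mid × R4/(R3+R4) = 22.27 × 1.50/40.50 = 0.825 V.

V_out ≈ 0.825 V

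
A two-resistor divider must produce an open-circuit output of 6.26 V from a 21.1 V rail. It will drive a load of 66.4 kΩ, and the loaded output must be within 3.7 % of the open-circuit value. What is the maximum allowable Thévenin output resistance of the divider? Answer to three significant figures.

Loading drop = R_th/(R_th + R_L) ≤ 0.0370, so R_th ≤ R_L · ε/(1−ε) = 66.4 kΩ × 0.0370/0.9630 = 2.55 kΩ.

R_th ≤ 2.55 kΩ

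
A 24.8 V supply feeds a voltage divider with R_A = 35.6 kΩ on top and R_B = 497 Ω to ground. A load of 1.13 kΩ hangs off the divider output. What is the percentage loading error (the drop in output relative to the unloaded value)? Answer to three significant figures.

Unloaded V = 24.8 × 497/36100 = 0.3415 V.
Loaded: R_B‖R_L = 345.2 Ω, giving V = 24.8 × 345.2/35950 = 0.2382 V.
Drop = (0.3415 − 0.2382) / 0.3415 = 30.3 %.

30.3 %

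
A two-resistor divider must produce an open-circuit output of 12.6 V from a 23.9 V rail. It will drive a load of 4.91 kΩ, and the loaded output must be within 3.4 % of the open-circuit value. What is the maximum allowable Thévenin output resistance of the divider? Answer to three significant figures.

R_th ≤ 173 Ω

Loading drop = R_th/(R_th + R_L) ≤ 0.0340, so R_th ≤ R_L · ε/(1−ε) = 4.91 kΩ × 0.0340/0.9660 = 173 Ω.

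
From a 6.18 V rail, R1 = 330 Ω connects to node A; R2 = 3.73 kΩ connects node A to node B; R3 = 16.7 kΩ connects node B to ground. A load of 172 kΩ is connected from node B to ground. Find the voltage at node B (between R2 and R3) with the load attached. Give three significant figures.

V ≈ 4.88 V

At node B, R3 is in parallel with the load: R3‖R_L = 15220 Ω.
Below node A the resistance is R2 + (R3‖R_L) = 18950 Ω, so V_A = 6.18 × 18950/19280 = 6.074 V.
Then V_B = V_A × (R3‖R_L)/(R2 + R3‖R_L) = 6.074 × 15220/18950 = 4.88 V.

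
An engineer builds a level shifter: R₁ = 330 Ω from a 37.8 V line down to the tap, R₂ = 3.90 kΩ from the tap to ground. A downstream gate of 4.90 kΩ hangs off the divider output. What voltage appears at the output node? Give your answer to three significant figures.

V_out ≈ 32.8 V

The load sits in parallel with R₂: R₂‖R_L = (3900 × 4900) / (3900 + 4900) = 2172 Ω.
V_out = 37.8 × 2172 / (330 + 2172) = 37.8 × 2172/2502 = 32.8 V.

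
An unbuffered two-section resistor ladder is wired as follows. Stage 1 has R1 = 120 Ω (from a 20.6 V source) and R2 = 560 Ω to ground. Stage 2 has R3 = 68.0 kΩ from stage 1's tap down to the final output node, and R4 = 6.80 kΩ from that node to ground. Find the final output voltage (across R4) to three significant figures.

Stage 2 presents R3+R4 = 74800 Ω as a load on stage 1's tap.
Stage 1's lower leg becomes R2‖(R3+R4) = 555.8 Ω, so V_mid = 20.6 × 555.8/675.8 = 16.94 V.
Stage 2 is itself unloaded: V_out = V_mid × R4/(R3+R4) = 16.94 × 6800/74800 = 1.54 V.

V_out ≈ 1.54 V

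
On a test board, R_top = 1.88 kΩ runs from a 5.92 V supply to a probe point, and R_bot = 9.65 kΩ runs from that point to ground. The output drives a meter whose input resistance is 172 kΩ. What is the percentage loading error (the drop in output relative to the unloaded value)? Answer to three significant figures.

The divider's output (Thévenin) resistance is R_top‖R_bot = 1.573 kΩ.
Fractional drop under load = R_th/(R_th + R_L) = 1.573 / (1.573 + 172) = 0.009065.
So the output falls by 0.907 %.

0.907 %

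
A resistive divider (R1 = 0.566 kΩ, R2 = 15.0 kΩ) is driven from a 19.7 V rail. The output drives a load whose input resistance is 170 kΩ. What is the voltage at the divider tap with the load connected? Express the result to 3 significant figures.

V_out ≈ 18.9 V

The load sits in parallel with R2: R2‖R_L = (15000 × 170000) / (15000 + 170000) = 13780 Ω.
V_out = 19.7 × 13780 / (566 + 13780) = 19.7 × 13780/14350 = 18.9 V.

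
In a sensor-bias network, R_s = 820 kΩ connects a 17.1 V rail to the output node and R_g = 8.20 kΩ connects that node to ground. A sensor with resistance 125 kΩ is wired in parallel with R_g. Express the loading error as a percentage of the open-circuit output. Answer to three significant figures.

The divider's output (Thévenin) resistance is R_s‖R_g = 8.119 kΩ.
Fractional drop under load = R_th/(R_th + R_L) = 8.119 / (8.119 + 125) = 0.06099.
So the output falls by 6.10 %.

6.10 %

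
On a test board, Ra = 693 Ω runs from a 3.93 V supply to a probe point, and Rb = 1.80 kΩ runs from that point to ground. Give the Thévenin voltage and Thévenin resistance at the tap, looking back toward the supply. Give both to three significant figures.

V_th is the open-circuit tap voltage: 3.93 × 1800/(693 + 1800) = 2.84 V.
With the supply zeroed, Ra and Rb appear in parallel from the tap: R_th = Ra‖Rb = (693 × 1800)/2493 = 500 Ω.

V_th = 2.84 V, R_th = 500 Ω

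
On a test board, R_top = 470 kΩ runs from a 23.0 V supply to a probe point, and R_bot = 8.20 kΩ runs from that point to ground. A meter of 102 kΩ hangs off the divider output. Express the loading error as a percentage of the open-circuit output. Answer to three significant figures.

7.32 %

The divider's output (Thévenin) resistance is R_top‖R_bot = 8.059 kΩ.
Fractional drop under load = R_th/(R_th + R_L) = 8.059 / (8.059 + 102) = 0.07323.
So the output falls by 7.32 %.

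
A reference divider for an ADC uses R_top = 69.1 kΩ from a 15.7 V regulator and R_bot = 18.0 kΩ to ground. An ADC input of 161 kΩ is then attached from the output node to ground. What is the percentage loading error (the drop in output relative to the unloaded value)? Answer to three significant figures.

8.15 %

The divider's output (Thévenin) resistance is R_top‖R_bot = 14.28 kΩ.
Fractional drop under load = R_th/(R_th + R_L) = 14.28 / (14.28 + 161) = 0.08147.
So the output falls by 8.15 %.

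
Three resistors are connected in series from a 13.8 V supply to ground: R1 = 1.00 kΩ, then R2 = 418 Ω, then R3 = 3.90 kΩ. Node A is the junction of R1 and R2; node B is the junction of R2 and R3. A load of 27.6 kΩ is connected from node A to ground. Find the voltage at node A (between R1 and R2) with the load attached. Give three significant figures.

V ≈ 10.9 V

Below node A the series string R2+R3 = 4318 Ω sits in parallel with the 27600 Ω load: 3734 Ω.
V_A = 13.8 × 3734/(1000 + 3734) = 10.9 V.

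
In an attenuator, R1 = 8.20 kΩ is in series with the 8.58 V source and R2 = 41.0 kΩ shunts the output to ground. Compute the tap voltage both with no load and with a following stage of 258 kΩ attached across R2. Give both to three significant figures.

Unloaded: 7.15 V; loaded: 6.97 V

Open-circuit: V = 8.58 × 41.0/(8.20 + 41.0) = 7.15 V.
With the load, R2 becomes R2‖R_L = 35.38 kΩ, so V = 8.58 × 35.38/43.58 = 6.97 V.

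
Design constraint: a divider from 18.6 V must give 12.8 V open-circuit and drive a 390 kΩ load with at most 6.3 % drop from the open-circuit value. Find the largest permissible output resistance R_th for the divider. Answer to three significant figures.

Loading drop = R_th/(R_th + R_L) ≤ 0.0630, so R_th ≤ R_L · ε/(1−ε) = 390 kΩ × 0.0630/0.9370 = 26.2 kΩ.
(Any R1, R2 with R2/(R1+R2) = 0.688 and R1‖R2 ≤ 26.2 kΩ will meet the spec.)

R_th ≤ 26.2 kΩ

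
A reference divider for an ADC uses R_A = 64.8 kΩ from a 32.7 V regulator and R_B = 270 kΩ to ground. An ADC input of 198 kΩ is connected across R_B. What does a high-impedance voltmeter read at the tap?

The load sits in parallel with R_B: R_B‖R_L = (270 × 198) / (270 + 198) = 114.2 kΩ.
V_out = 32.7 × 114.2 / (64.8 + 114.2) = 32.7 × 114.2/179.0 = 20.9 V.
(Unloaded it would have been 26.4 V.)

V_out ≈ 20.9 V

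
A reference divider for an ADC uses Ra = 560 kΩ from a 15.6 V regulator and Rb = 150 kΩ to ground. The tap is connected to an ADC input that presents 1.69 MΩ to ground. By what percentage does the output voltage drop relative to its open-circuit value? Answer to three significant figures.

The divider's output (Thévenin) resistance is Ra‖Rb = 118.3 kΩ.
Fractional drop under load = R_th/(R_th + R_L) = 118.3 / (118.3 + 1690) = 0.06543.
So the output falls by 6.54 %.

6.54 %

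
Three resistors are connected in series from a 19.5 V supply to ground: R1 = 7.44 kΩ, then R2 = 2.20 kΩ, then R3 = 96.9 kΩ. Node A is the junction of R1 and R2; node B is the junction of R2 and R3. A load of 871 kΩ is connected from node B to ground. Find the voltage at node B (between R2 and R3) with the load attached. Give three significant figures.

At node B, R3 is in parallel with the load: R3‖R_L = 87.20 kΩ.
Below node A the resistance is R2 + (R3‖R_L) = 89.40 kΩ, so V_A = 19.5 × 89.40/96.84 = 18.00 V.
Then V_B = V_A × (R3‖R_L)/(R2 + R3‖R_L) = 18.00 × 87.20/89.40 = 17.6 V.

V ≈ 17.6 V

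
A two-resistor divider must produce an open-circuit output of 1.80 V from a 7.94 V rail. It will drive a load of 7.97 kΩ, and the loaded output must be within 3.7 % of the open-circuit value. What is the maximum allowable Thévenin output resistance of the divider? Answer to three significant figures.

R_th ≤ 306 Ω

Loading drop = R_th/(R_th + R_L) ≤ 0.0370, so R_th ≤ R_L · ε/(1−ε) = 7.97 kΩ × 0.0370/0.9630 = 306 Ω.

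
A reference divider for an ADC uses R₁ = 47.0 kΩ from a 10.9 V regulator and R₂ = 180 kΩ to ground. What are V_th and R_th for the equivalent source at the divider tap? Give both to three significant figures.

V_th = 8.64 V, R_th = 37.3 kΩ

V_th is the open-circuit tap voltage: 10.9 × 180/(47.0 + 180) = 8.64 V.
With the supply zeroed, R₁ and R₂ appear in parallel from the tap: R_th = R₁‖R₂ = (47.0 × 180)/227.0 = 37.3 kΩ.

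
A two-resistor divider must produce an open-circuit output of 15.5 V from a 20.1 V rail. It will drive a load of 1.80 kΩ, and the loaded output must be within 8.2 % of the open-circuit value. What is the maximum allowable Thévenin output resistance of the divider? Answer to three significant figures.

R_th ≤ 161 Ω

Loading drop = R_th/(R_th + R_L) ≤ 0.0820, so R_th ≤ R_L · ε/(1−ε) = 1.80 kΩ × 0.0820/0.9180 = 161 Ω.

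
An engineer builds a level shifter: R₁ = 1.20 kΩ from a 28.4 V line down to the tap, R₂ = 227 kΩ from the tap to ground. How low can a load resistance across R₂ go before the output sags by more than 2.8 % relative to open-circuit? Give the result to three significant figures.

R_L(min) ≈ 41.4 kΩ

Output resistance R_th = R₁‖R₂ = (1.20 × 227)/228.2 = 1.194 kΩ.
The fractional drop is R_th/(R_th + R_L); requiring this ≤ 0.0280 gives R_L ≥ R_th(1/0.0280 − 1) = 1.194 × 34.71 = 41.4 kΩ.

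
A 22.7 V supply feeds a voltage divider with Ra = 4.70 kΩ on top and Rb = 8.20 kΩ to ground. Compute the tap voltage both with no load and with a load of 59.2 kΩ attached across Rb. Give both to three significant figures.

Unloaded: 14.4 V; loaded: 13.7 V

Open-circuit: V = 22.7 × 8.20/(4.70 + 8.20) = 14.4 V.
With the load, Rb becomes Rb‖R_L = 7.202 kΩ, so V = 22.7 × 7.202/11.90 = 13.7 V.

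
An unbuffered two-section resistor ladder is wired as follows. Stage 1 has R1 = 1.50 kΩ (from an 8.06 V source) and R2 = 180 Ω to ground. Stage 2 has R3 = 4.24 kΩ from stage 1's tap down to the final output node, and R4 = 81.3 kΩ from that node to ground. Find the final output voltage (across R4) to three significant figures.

V_out ≈ 0.819 V

Stage 2 presents R3+R4 = 85540 Ω as a load on stage 1's tap.
Stage 1's lower leg becomes R2‖(R3+R4) = 179.6 Ω, so V_mid = 8.06 × 179.6/1680 = 0.8620 V.
Stage 2 is itself unloaded: V_out = V_mid × R4/(R3+R4) = 0.8620 × 81300/85540 = 0.819 V.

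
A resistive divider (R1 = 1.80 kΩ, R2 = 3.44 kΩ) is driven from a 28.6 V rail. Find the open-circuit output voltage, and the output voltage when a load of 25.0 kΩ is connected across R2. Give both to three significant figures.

Open-circuit: V = 28.6 × 3.44/(1.80 + 3.44) = 18.8 V.
With the load, R2 becomes R2‖R_L = 3.024 kΩ, so V = 28.6 × 3.024/4.824 = 17.9 V.

Unloaded: 18.8 V; loaded: 17.9 V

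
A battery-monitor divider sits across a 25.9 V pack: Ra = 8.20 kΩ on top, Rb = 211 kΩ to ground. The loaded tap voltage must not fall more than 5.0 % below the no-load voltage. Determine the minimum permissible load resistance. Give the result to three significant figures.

R_L(min) ≈ 150 kΩ

Output resistance R_th = Ra‖Rb = (8.20 × 211)/219.2 = 7.893 kΩ.
The fractional drop is R_th/(R_th + R_L); requiring this ≤ 0.0500 gives R_L ≥ R_th(1/0.0500 − 1) = 7.893 × 19.00 = 150 kΩ.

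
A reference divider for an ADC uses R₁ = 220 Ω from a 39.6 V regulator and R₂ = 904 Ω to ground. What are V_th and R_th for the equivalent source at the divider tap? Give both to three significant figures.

V_th = 31.8 V, R_th = 177 Ω

V_th is the open-circuit tap voltage: 39.6 × 904/(220 + 904) = 31.8 V.
With the supply zeroed, R₁ and R₂ appear in parallel from the tap: R_th = R₁‖R₂ = (220 × 904)/1124 = 177 Ω.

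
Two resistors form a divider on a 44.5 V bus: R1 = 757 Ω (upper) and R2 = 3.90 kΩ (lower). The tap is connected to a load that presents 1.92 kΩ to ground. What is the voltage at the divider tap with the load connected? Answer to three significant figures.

V_out ≈ 28.0 V

The load sits in parallel with R2: R2‖R_L = (3900 × 1920) / (3900 + 1920) = 1287 Ω.
V_out = 44.5 × 1287 / (757 + 1287) = 44.5 × 1287/2044 = 28.0 V.
(Unloaded it would have been 37.3 V.)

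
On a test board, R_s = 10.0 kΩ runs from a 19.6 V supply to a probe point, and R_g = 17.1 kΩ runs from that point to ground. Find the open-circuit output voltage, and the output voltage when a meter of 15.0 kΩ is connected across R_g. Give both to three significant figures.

Unloaded: 12.4 V; loaded: 8.71 V

Open-circuit: V = 19.6 × 17.1/(10.0 + 17.1) = 12.4 V.
With the load, R_g becomes R_g‖R_L = 7.991 kΩ, so V = 19.6 × 7.991/17.99 = 8.71 V.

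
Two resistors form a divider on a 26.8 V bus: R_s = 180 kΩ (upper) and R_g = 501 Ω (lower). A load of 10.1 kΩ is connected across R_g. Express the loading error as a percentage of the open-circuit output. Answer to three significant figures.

4.71 %

The divider's output (Thévenin) resistance is R_s‖R_g = 499.6 Ω.
Fractional drop under load = R_th/(R_th + R_L) = 499.6 / (499.6 + 10100) = 0.04713.
So the output falls by 4.71 %.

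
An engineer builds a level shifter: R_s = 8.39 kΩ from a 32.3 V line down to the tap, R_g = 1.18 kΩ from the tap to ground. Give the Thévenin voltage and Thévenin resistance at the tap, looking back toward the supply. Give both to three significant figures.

V_th = 3.98 V, R_th = 1.03 kΩ

V_th is the open-circuit tap voltage: 32.3 × 1.18/(8.39 + 1.18) = 3.98 V.
With the supply zeroed, R_s and R_g appear in parallel from the tap: R_th = R_s‖R_g = (8.39 × 1.18)/9.570 = 1.03 kΩ.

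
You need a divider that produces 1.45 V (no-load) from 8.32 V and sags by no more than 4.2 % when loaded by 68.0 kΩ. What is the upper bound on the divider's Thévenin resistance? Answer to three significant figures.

Loading drop = R_th/(R_th + R_L) ≤ 0.0420, so R_th ≤ R_L · ε/(1−ε) = 68.0 kΩ × 0.0420/0.9580 = 2.98 kΩ.

R_th ≤ 2.98 kΩ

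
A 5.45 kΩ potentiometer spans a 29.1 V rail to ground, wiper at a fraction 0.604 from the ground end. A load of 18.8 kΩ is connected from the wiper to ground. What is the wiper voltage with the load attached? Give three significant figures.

V ≈ 16.4 V

The wiper splits the pot into (1−α)R = 2.158 kΩ above and αR = 3.292 kΩ below.
Lower section ‖ load = 2.801 kΩ.
V_wiper = 29.1 × 2.801/(2.158 + 2.801) = 16.4 V.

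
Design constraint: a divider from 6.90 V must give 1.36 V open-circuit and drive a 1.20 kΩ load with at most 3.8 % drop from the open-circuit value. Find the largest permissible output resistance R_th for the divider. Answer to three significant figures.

R_th ≤ 47.4 Ω

Loading drop = R_th/(R_th + R_L) ≤ 0.0380, so R_th ≤ R_L · ε/(1−ε) = 1.20 kΩ × 0.0380/0.9620 = 47.4 Ω.
(Any R1, R2 with R2/(R1+R2) = 0.197 and R1‖R2 ≤ 47.4 Ω will meet the spec.)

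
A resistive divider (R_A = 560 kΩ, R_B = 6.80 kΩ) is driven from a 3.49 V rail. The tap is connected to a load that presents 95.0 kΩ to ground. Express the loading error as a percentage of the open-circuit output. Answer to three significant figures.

6.60 %

The divider's output (Thévenin) resistance is R_A‖R_B = 6.718 kΩ.
Fractional drop under load = R_th/(R_th + R_L) = 6.718 / (6.718 + 95.0) = 0.06605.
So the output falls by 6.60 %.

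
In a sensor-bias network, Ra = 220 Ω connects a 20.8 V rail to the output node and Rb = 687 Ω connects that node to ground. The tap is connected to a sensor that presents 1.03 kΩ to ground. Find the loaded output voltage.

The load sits in parallel with Rb: Rb‖R_L = (687 × 1030) / (687 + 1030) = 412.1 Ω.
V_out = 20.8 × 412.1 / (220 + 412.1) = 20.8 × 412.1/632.1 = 13.6 V.
(Unloaded it would have been 15.8 V.)

V_out ≈ 13.6 V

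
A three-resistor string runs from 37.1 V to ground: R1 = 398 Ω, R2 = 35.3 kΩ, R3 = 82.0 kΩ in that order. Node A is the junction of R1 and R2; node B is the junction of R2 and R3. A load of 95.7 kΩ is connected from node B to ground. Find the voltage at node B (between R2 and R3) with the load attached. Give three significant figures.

V ≈ 20.5 V

At node B, R3 is in parallel with the load: R3‖R_L = 44160 Ω.
Below node A the resistance is R2 + (R3‖R_L) = 79460 Ω, so V_A = 37.1 × 79460/79860 = 36.92 V.
Then V_B = V_A × (R3‖R_L)/(R2 + R3‖R_L) = 36.92 × 44160/79460 = 20.5 V.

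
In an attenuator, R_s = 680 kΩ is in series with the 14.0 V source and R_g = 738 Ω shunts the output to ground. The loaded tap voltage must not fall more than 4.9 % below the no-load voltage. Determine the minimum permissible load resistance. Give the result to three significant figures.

Output resistance R_th = R_s‖R_g = (680000 × 738)/680700 = 737.2 Ω.
The fractional drop is R_th/(R_th + R_L); requiring this ≤ 0.0490 gives R_L ≥ R_th(1/0.0490 − 1) = 737.2 × 19.41 = 14.3 kΩ.

R_L(min) ≈ 14.3 kΩ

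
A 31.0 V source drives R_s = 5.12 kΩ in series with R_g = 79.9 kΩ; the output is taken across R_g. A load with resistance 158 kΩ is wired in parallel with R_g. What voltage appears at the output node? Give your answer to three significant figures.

The load sits in parallel with R_g: R_g‖R_L = (79.9 × 158) / (79.9 + 158) = 53.07 kΩ.
V_out = 31.0 × 53.07 / (5.12 + 53.07) = 31.0 × 53.07/58.19 = 28.3 V.
(Unloaded it would have been 29.1 V.)

V_out ≈ 28.3 V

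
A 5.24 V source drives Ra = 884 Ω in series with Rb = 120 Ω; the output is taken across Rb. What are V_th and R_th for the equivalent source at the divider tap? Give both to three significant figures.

V_th is the open-circuit tap voltage: 5.24 × 120/(884 + 120) = 0.626 V.
With the supply zeroed, Ra and Rb appear in parallel from the tap: R_th = Ra‖Rb = (884 × 120)/1004 = 106 Ω.

V_th = 0.626 V, R_th = 106 Ω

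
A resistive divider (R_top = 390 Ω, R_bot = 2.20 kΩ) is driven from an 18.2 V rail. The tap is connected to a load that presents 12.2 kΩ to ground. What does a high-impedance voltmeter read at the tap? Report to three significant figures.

V_out ≈ 15.1 V

The load sits in parallel with R_bot: R_bot‖R_L = (2200 × 12200) / (2200 + 12200) = 1864 Ω.
V_out = 18.2 × 1864 / (390 + 1864) = 18.2 × 1864/2254 = 15.1 V.
(Unloaded it would have been 15.5 V.)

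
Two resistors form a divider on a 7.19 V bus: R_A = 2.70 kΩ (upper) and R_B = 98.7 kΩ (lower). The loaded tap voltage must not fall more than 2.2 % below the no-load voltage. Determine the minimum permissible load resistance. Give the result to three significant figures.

R_L(min) ≈ 117 kΩ

Output resistance R_th = R_A‖R_B = (2.70 × 98.7)/101.4 = 2.628 kΩ.
The fractional drop is R_th/(R_th + R_L); requiring this ≤ 0.0220 gives R_L ≥ R_th(1/0.0220 − 1) = 2.628 × 44.45 = 117 kΩ.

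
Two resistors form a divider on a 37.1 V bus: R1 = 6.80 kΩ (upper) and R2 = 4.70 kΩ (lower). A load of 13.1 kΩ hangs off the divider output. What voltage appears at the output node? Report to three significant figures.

The load sits in parallel with R2: R2‖R_L = (4.70 × 13.1) / (4.70 + 13.1) = 3.459 kΩ.
V_out = 37.1 × 3.459 / (6.80 + 3.459) = 37.1 × 3.459/10.26 = 12.5 V.
(Unloaded it would have been 15.2 V.)

V_out ≈ 12.5 V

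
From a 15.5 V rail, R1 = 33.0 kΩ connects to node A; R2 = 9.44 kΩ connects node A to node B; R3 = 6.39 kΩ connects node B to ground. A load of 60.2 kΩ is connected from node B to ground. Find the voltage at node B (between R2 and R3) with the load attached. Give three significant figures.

At node B, R3 is in parallel with the load: R3‖R_L = 5.777 kΩ.
Below node A the resistance is R2 + (R3‖R_L) = 15.22 kΩ, so V_A = 15.5 × 15.22/48.22 = 4.892 V.
Then V_B = V_A × (R3‖R_L)/(R2 + R3‖R_L) = 4.892 × 5.777/15.22 = 1.86 V.

V ≈ 1.86 V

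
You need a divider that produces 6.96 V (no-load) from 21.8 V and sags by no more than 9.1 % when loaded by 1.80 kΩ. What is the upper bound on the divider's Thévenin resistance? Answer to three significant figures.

R_th ≤ 180 Ω

Loading drop = R_th/(R_th + R_L) ≤ 0.0910, so R_th ≤ R_L · ε/(1−ε) = 1.80 kΩ × 0.0910/0.9090 = 180 Ω.
(Any R1, R2 with R2/(R1+R2) = 0.319 and R1‖R2 ≤ 180 Ω will meet the spec.)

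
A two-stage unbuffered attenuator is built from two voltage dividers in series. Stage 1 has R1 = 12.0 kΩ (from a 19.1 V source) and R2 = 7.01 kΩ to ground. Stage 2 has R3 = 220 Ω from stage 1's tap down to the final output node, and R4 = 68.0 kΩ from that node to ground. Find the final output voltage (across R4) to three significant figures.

Stage 2 presents R3+R4 = 68220 Ω as a load on stage 1's tap.
Stage 1's lower leg becomes R2‖(R3+R4) = 6357 Ω, so V_mid = 19.1 × 6357/18360 = 6.614 V.
Stage 2 is itself unloaded: V_out = V_mid × R4/(R3+R4) = 6.614 × 68000/68220 = 6.59 V.

V_out ≈ 6.59 V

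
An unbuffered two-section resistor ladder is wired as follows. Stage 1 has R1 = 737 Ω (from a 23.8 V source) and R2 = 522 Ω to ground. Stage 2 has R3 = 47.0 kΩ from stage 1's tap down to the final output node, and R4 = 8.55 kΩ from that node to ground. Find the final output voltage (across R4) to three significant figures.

Stage 2 presents R3+R4 = 55550 Ω as a load on stage 1's tap.
Stage 1's lower leg becomes R2‖(R3+R4) = 517.1 Ω, so V_mid = 23.8 × 517.1/1254 = 9.814 V.
Stage 2 is itself unloaded: V_out = V_mid × R4/(R3+R4) = 9.814 × 8550/55550 = 1.51 V.

V_out ≈ 1.51 V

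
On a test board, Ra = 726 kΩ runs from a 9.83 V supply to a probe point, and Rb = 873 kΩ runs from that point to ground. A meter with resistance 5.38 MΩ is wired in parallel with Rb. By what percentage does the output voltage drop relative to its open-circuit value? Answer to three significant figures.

6.86 %

The divider's output (Thévenin) resistance is Ra‖Rb = 396.4 kΩ.
Fractional drop under load = R_th/(R_th + R_L) = 396.4 / (396.4 + 5380) = 0.06862.
So the output falls by 6.86 %.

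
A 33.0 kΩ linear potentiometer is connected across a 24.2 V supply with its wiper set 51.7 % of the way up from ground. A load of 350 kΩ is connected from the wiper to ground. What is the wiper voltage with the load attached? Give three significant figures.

V ≈ 12.2 V

The wiper splits the pot into (1−α)R = 15.94 kΩ above and αR = 17.06 kΩ below.
Lower section ‖ load = 16.27 kΩ.
V_wiper = 24.2 × 16.27/(15.94 + 16.27) = 12.2 V.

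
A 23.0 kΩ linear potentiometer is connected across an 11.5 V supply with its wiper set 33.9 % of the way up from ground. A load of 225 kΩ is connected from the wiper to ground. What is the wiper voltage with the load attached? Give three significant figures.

The wiper splits the pot into (1−α)R = 15.20 kΩ above and αR = 7.797 kΩ below.
Lower section ‖ load = 7.536 kΩ.
V_wiper = 11.5 × 7.536/(15.20 + 7.536) = 3.81 V.

V ≈ 3.81 V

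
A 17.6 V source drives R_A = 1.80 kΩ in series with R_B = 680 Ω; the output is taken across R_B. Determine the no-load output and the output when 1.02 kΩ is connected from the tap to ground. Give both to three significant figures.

Open-circuit: V = 17.6 × 680/(1800 + 680) = 4.83 V.
With the load, R_B becomes R_B‖R_L = 408.0 Ω, so V = 17.6 × 408.0/2208 = 3.25 V.

Unloaded: 4.83 V; loaded: 3.25 V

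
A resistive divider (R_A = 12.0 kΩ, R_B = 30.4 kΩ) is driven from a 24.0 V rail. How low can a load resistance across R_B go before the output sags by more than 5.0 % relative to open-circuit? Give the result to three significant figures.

R_L(min) ≈ 163 kΩ

Output resistance R_th = R_A‖R_B = (12.0 × 30.4)/42.40 = 8.604 kΩ.
The fractional drop is R_th/(R_th + R_L); requiring this ≤ 0.0500 gives R_L ≥ R_th(1/0.0500 − 1) = 8.604 × 19.00 = 163 kΩ.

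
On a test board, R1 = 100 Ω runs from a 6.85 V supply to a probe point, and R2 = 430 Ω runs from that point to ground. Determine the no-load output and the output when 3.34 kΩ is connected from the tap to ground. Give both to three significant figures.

Open-circuit: V = 6.85 × 430/(100 + 430) = 5.56 V.
With the load, R2 becomes R2‖R_L = 381.0 Ω, so V = 6.85 × 381.0/481.0 = 5.43 V.

Unloaded: 5.56 V; loaded: 5.43 V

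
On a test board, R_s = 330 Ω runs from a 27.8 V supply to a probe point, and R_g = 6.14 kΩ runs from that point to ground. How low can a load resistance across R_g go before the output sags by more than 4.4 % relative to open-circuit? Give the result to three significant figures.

R_L(min) ≈ 6.80 kΩ

Output resistance R_th = R_s‖R_g = (330 × 6140)/6470 = 313.2 Ω.
The fractional drop is R_th/(R_th + R_L); requiring this ≤ 0.0440 gives R_L ≥ R_th(1/0.0440 − 1) = 313.2 × 21.73 = 6.80 kΩ.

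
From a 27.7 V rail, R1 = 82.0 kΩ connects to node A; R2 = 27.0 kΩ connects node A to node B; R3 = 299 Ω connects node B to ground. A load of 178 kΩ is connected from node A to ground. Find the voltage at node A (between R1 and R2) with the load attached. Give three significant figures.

V ≈ 6.20 V

Below node A the series string R2+R3 = 27300 Ω sits in parallel with the 178000 Ω load: 23670 Ω.
V_A = 27.7 × 23670/(82000 + 23670) = 6.20 V.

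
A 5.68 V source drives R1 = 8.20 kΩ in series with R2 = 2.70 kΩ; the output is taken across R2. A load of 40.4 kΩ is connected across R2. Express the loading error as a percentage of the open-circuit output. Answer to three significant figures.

4.79 %

The divider's output (Thévenin) resistance is R1‖R2 = 2.031 kΩ.
Fractional drop under load = R_th/(R_th + R_L) = 2.031 / (2.031 + 40.4) = 0.04787.
So the output falls by 4.79 %.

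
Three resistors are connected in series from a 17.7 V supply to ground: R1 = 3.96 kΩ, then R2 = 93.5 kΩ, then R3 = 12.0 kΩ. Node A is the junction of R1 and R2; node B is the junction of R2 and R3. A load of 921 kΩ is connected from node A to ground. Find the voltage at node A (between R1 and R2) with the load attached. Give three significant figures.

Below node A the series string R2+R3 = 105.5 kΩ sits in parallel with the 921 kΩ load: 94.66 kΩ.
V_A = 17.7 × 94.66/(3.96 + 94.66) = 17.0 V.

V ≈ 17.0 V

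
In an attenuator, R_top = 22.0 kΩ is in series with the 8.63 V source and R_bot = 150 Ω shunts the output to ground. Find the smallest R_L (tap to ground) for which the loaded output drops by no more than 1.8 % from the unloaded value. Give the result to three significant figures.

Output resistance R_th = R_top‖R_bot = (22000 × 150)/22150 = 149.0 Ω.
The fractional drop is R_th/(R_th + R_L); requiring this ≤ 0.0180 gives R_L ≥ R_th(1/0.0180 − 1) = 149.0 × 54.56 = 8.13 kΩ.

R_L(min) ≈ 8.13 kΩ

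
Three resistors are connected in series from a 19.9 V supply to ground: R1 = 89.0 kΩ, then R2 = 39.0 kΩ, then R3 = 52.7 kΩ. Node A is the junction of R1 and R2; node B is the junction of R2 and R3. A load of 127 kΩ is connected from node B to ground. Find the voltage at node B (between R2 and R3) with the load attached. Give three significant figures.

V ≈ 4.49 V

At node B, R3 is in parallel with the load: R3‖R_L = 37.24 kΩ.
Below node A the resistance is R2 + (R3‖R_L) = 76.24 kΩ, so V_A = 19.9 × 76.24/165.2 = 9.182 V.
Then V_B = V_A × (R3‖R_L)/(R2 + R3‖R_L) = 9.182 × 37.24/76.24 = 4.49 V.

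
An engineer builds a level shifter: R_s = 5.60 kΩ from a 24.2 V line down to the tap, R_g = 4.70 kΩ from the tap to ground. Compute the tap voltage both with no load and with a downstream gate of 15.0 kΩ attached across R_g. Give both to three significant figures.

Unloaded: 11.0 V; loaded: 9.44 V

Open-circuit: V = 24.2 × 4.70/(5.60 + 4.70) = 11.0 V.
With the load, R_g becomes R_g‖R_L = 3.579 kΩ, so V = 24.2 × 3.579/9.179 = 9.44 V.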